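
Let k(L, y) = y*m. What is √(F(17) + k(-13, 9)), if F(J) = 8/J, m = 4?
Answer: 2*√2635/17 ≈ 6.0391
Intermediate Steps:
k(L, y) = 4*y (k(L, y) = y*4 = 4*y)
√(F(17) + k(-13, 9)) = √(8/17 + 4*9) = √(8*(1/17) + 36) = √(8/17 + 36) = √(620/17) = 2*√2635/17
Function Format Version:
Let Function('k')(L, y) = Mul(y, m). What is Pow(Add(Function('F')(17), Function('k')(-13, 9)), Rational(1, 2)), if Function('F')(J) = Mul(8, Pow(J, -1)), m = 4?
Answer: Mul(Rational(2, 17), Pow(2635, Rational(1, 2))) ≈ 6.0391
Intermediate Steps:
Function('k')(L, y) = Mul(4, y) (Function('k')(L, y) = Mul(y, 4) = Mul(4, y))
Pow(Add(Function('F')(17), Function('k')(-13, 9)), Rational(1, 2)) = Pow(Add(Mul(8, Pow(17, -1)), Mul(4, 9)), Rational(1, 2)) = Pow(Add(Mul(8, Rational(1, 17)), 36), Rational(1, 2)) = Pow(Add(Rational(8, 17), 36), Rational(1, 2)) = Pow(Rational(620, 17), Rational(1, 2)) = Mul(Rational(2, 17), Pow(2635, Rational(1, 2)))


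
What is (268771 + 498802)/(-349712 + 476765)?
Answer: 767573/127053 ≈ 6.0414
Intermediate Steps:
(268771 + 498802)/(-349712 + 476765) = 767573/127053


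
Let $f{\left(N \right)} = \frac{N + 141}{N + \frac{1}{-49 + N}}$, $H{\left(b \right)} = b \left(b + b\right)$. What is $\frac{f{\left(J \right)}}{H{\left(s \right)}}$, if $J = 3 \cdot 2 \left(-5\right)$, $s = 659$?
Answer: $- \frac{8769}{2059360502} \approx -4.2581 \cdot 10^{-6}$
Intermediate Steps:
$J = -30$ ($J = 6 \left(-5\right) = -30$)
$H{\left(b \right)} = 2 b^{2}$ ($H{\left(b \right)} = b 2 b = 2 b^{2}$)
$f{\left(N \right)} = \frac{141 + N}{N + \frac{1}{-49 + N}}$
$\frac{f{\left(J \right)}}{H{\left(s \right)}} = \frac{\frac{1}{1 + \left(-30\right)^{2} - -1470} \left(-6909 + \left(-30\right)^{2} + 92 \left(-30\right)\right)}{2 \cdot 659^{2}} = \frac{\frac{1}{1 + 900 + 1470} \left(-6909 + 900 - 2760\right)}{2 \cdot 434281} = \frac{\frac{1}{2371} \left(-8769\right)}{868562} = \frac{1}{2371} \left(-8769\right) \frac{1}{868562} = \left(- \frac{8769}{2371}\right) \frac{1}{868562} = - \frac{8769}{2059360502}$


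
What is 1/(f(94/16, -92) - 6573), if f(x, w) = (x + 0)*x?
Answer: -64/418463 ≈ -0.00015294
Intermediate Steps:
f(x, w) = x**2 (f(x, w) = x*x = x**2)
1/(f(94/16, -92) - 6573) = 1/((94/16)**2 - 6573) = 1/((94*(1/16))**2 - 6573) = 1/((47/8)**2 - 6573) = 1/(2209/64 - 6573) = 1/(-418463/64) = -64/418463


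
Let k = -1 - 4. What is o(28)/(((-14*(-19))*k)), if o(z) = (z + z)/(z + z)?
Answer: -1/1330 ≈ -0.00075188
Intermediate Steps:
k = -5
o(z) = 1 (o(z) = (2*z)/((2*z)) = (2*z)*(1/(2*z)) = 1)
o(28)/(((-14*(-19))*k)) = 1/(-14*(-19)*(-5)) = 1/(266*(-5)) = 1/(-1330) = 1*(-1/1330) = -1/1330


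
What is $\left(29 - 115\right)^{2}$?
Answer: $7396$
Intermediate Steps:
$\left(29 - 115\right)^{2} = \left(-86\right)^{2} = 7396$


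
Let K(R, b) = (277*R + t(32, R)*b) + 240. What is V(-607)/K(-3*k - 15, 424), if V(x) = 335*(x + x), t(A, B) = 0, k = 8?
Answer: 406690/10563 ≈ 38.501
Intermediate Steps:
K(R, b) = 240 + 277*R (K(R, b) = (277*R + 0*b) + 240 = (277*R + 0) + 240 = 277*R + 240 = 240 + 277*R)
V(x) = 670*x (V(x) = 335*(2*x) = 670*x)
V(-607)/K(-3*k - 15, 424) = (670*(-607))/(240 + 277*(-3*8 - 15)) = -406690/(240 + 277*(-24 - 15)) = -406690/(240 + 277*(-39)) = -406690/(240 - 10803) = -406690/(-10563) = -406690*(-1/10563) = 406690/10563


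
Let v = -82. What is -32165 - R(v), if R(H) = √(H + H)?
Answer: -32165 - 2*I*√41 ≈ -32165.0 - 12.806*I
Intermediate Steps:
R(H) = √2*√H (R(H) = √(2*H) = √2*√H)
-32165 - R(v) = -32165 - √2*√(-82) = -32165 - √2*I*√82 = -32165 - 2*I*√41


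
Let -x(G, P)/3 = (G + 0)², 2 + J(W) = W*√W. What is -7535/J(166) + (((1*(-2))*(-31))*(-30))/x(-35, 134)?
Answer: 281760029/560350770 - 625405*√166/2287146 ≈ -3.0202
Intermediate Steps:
J(W) = -2 + W^(3/2) (J(W) = -2 + W*√W = -2 + W^(3/2))
x(G, P) = -3*G² (x(G, P) = -3*(G + 0)² = -3*G²)
-7535/J(166) + (((1*(-2))*(-31))*(-30))/x(-35, 134) = -7535/(-2 + 166^(3/2)) + (((1*(-2))*(-31))*(-30))/((-3*(-35)²)) = -7535/(-2 + 166*√166) + (-2*(-31)*(-30))/((-3*1225)) = -7535/(-2 + 166*√166) + (62*(-30))/(-3675) = -7535/(-2 + 166*√166) - 1860*(-1/3675) = -7535/(-2 + 166*√166) + 124/245 = 124/245 - 7535/(-2 + 166*√166)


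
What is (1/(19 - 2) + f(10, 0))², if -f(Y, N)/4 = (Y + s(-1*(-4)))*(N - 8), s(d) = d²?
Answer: 200081025/289 ≈ 6.9232e+5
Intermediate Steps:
f(Y, N) = -4*(-8 + N)*(16 + Y) (f(Y, N) = -4*(Y + (-1*(-4))²)*(N - 8) = -4*(Y + 4²)*(-8 + N) = -4*(Y + 16)*(-8 + N) = -4*(16 + Y)*(-8 + N) = -4*(-8 + N)*(16 + Y))
(1/(19 - 2) + f(10, 0))² = (1/(19 - 2) + (512 - 64*0 + 32*10 - 4*0*10))² = (1/17 + (512 + 0 + 320 + 0))² = (1/17 + 832)² = (14145/17)² = 200081025/289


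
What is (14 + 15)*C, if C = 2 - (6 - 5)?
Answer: 29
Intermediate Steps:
C = 1 (C = 2 - 1*1 = 2 - 1 = 1)
(14 + 15)*C = (14 + 15)*1 = 29*1 = 29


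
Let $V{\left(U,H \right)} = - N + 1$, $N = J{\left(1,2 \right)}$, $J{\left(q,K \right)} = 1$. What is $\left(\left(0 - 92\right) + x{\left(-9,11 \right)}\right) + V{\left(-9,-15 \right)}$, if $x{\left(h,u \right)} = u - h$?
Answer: $-72$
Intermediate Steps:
$N = 1$
$V{\left(U,H \right)} = 0$ ($V{\left(U,H \right)} = \left(-1\right) 1 + 1 = -1 + 1 = 0$)
$\left(\left(0 - 92\right) + x{\left(-9,11 \right)}\right) + V{\left(-9,-15 \right)} = \left(\left(0 - 92\right) + \left(11 - -9\right)\right) + 0 = \left(-92 + \left(11 + 9\right)\right) + 0 = \left(-92 + 20\right) + 0 = -72 + 0 = -72$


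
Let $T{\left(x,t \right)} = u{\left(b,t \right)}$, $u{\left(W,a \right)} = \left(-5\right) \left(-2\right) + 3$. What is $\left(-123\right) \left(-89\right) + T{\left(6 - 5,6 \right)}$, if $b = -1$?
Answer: $10960$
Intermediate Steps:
$u{\left(W,a \right)} = 13$ ($u{\left(W,a \right)} = 10 + 3 = 13$)
$T{\left(x,t \right)} = 13$
$\left(-123\right) \left(-89\right) + T{\left(6 - 5,6 \right)} = \left(-123\right) \left(-89\right) + 13 = 10947 + 13 = 10960$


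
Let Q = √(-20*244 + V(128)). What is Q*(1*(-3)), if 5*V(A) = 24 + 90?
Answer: -3*I*√121430/5 ≈ -209.08*I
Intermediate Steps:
V(A) = 114/5 (V(A) = (24 + 90)/5 = (⅕)*114 = 114/5)
Q = I*√121430/5 (Q = √(-20*244 + 114/5) = √(-4880 + 114/5) = √(-24286/5) = I*√121430/5 ≈ 69.694*I)
Q*(1*(-3)) = (I*√121430/5)*(1*(-3)) = (I*√121430/5)*(-3) = -3*I*√121430/5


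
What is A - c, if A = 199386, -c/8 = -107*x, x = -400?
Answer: 541786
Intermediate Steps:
c = -342400 (c = -(-856)*(-400) = -8*42800 = -342400)
A - c = 199386 - 1*(-342400) = 199386 + 342400 = 541786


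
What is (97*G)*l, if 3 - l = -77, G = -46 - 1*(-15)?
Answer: -240560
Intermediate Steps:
G = -31 (G = -46 + 15 = -31)
l = 80 (l = 3 - 1*(-77) = 3 + 77 = 80)
(97*G)*l = (97*(-31))*80 = -3007*80 = -240560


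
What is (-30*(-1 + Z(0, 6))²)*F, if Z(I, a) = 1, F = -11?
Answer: 0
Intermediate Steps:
(-30*(-1 + Z(0, 6))²)*F = -30*(-1 + 1)²*(-11) = -30*0²*(-11) = -30*0*(-11) = 0*(-11) = 0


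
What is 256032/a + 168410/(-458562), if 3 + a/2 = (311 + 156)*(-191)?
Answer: -2303920156/1278241575 ≈ -1.8024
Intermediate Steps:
a = -178400 (a = -6 + 2*((311 + 156)*(-191)) = -6 + 2*(467*(-191)) = -6 + 2*(-89197) = -6 - 178394 = -178400)
256032/a + 168410/(-458562) = 256032/(-178400) + 168410/(-458562) = 256032*(-1/178400) + 168410*(-1/458562) = -8001/5575 - 84205/229281 = -2303920156/1278241575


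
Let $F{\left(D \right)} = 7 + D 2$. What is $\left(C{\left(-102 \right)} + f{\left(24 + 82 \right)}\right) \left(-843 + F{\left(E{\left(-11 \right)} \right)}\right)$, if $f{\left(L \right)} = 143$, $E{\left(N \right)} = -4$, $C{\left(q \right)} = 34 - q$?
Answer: $-235476$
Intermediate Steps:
$F{\left(D \right)} = 7 + 2 D$
$\left(C{\left(-102 \right)} + f{\left(24 + 82 \right)}\right) \left(-843 + F{\left(E{\left(-11 \right)} \right)}\right) = \left(\left(34 - -102\right) + 143\right) \left(-843 + \left(7 + 2 \left(-4\right)\right)\right) = \left(\left(34 + 102\right) + 143\right) \left(-843 + \left(7 - 8\right)\right) = \left(136 + 143\right) \left(-843 - 1\right) = 279 \left(-844\right) = -235476$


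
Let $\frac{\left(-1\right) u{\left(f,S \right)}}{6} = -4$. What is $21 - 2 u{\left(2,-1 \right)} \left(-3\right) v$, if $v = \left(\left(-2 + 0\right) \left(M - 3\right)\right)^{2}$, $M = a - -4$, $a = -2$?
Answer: $12096$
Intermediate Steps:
$u{\left(f,S \right)} = 24$ ($u{\left(f,S \right)} = \left(-6\right) \left(-4\right) = 24$)
$M = 2$ ($M = -2 - -4 = -2 + 4 = 2$)
$v = 4$ ($v = \left(\left(-2 + 0\right) \left(2 - 3\right)\right)^{2} = \left(\left(-2\right) \left(-1\right)\right)^{2} = 2^{2} = 4$)
$21 - 2 u{\left(2,-1 \right)} \left(-3\right) v = 21 \left(-2\right) 24 \left(-3\right) 4 = 21 \left(\left(-48\right) \left(-3\right)\right) 4 = 21 \cdot 144 \cdot 4 = 3024 \cdot 4 = 12096$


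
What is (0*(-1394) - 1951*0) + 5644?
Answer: 5644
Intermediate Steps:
(0*(-1394) - 1951*0) + 5644 = (0 + 0) + 5644 = 0 + 5644 = 5644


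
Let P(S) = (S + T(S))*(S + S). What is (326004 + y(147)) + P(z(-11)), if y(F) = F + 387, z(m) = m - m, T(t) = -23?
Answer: 326538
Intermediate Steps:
z(m) = 0
y(F) = 387 + F
P(S) = 2*S*(-23 + S) (P(S) = (S - 23)*(S + S) = (-23 + S)*(2*S) = 2*S*(-23 + S))
(326004 + y(147)) + P(z(-11)) = (326004 + (387 + 147)) + 2*0*(-23 + 0) = (326004 + 534) + 2*0*(-23) = 326538 + 0 = 326538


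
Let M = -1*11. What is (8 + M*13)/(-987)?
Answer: 45/329 ≈ 0.13678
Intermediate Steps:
M = -11
(8 + M*13)/(-987) = (8 - 11*13)/(-987) = (8 - 143)*(-1/987) = -135*(-1/987) = 45/329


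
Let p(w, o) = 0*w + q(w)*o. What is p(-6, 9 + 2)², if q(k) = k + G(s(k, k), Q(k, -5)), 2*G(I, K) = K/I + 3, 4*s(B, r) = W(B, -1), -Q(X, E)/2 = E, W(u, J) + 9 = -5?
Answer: 833569/196 ≈ 4252.9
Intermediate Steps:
W(u, J) = -14 (W(u, J) = -9 - 5 = -14)
Q(X, E) = -2*E
s(B, r) = -7/2 (s(B, r) = (¼)*(-14) = -7/2)
G(I, K) = 3/2 + K/(2*I) (G(I, K) = (K/I + 3)/2 = (3 + K/I)/2 = 3/2 + K/(2*I))
q(k) = 1/14 + k (q(k) = k + (-2*(-5) + 3*(-7/2))/(2*(-7/2)) = k + (½)*(-2/7)*(10 - 21/2) = k + (½)*(-2/7)*(-½) = k + 1/14 = 1/14 + k)
p(w, o) = o*(1/14 + w) (p(w, o) = 0*w + (1/14 + w)*o = 0 + o*(1/14 + w) = o*(1/14 + w))
p(-6, 9 + 2)² = ((9 + 2)*(1/14 - 6))² = (11*(-83/14))² = (-913/14)² = 833569/196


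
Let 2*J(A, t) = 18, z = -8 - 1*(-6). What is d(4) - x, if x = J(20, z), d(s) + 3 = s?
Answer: -8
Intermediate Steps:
z = -2 (z = -8 + 6 = -2)
d(s) = -3 + s
J(A, t) = 9 (J(A, t) = (1/2)*18 = 9)
x = 9
d(4) - x = (-3 + 4) - 1*9 = 1 - 9 = -8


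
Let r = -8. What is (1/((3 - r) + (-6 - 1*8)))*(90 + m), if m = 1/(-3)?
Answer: -269/9 ≈ -29.889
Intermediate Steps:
m = -⅓ ≈ -0.33333
(1/((3 - r) + (-6 - 1*8)))*(90 + m) = (1/((3 - 1*(-8)) + (-6 - 1*8)))*(90 - ⅓) = (1/((3 + 8) + (-6 - 8)))*(269/3) = (1/(11 - 14))*(269/3) = (1/(-3))*(269/3) = -⅓*1*(269/3) = -⅓*269/3 = -269/9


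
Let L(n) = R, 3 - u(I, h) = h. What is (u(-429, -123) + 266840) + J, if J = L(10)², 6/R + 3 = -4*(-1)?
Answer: 267002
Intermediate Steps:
R = 6 (R = 6/(-3 - 4*(-1)) = 6/(-3 + 4) = 6/1 = 6*1 = 6)
u(I, h) = 3 - h
L(n) = 6
J = 36 (J = 6² = 36)
(u(-429, -123) + 266840) + J = ((3 - 1*(-123)) + 266840) + 36 = ((3 + 123) + 266840) + 36 = (126 + 266840) + 36 = 266966 + 36 = 267002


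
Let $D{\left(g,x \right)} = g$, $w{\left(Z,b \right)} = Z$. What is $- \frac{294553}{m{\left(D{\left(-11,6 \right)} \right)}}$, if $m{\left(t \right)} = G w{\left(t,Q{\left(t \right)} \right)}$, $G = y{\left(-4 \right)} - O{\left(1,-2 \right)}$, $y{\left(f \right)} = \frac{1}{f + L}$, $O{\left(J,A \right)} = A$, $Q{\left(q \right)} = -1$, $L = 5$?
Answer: $\frac{294553}{33} \approx 8925.8$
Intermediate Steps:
$y{\left(f \right)} = \frac{1}{5 + f}$ ($y{\left(f \right)} = \frac{1}{f + 5} = \frac{1}{5 + f}$)
$G = 3$ ($G = \frac{1}{5 - 4} - -2 = 1^{-1} + 2 = 1 + 2 = 3$)
$m{\left(t \right)} = 3 t$
$- \frac{294553}{m{\left(D{\left(-11,6 \right)} \right)}} = - \frac{294553}{3 \left(-11\right)} = - \frac{294553}{-33} = \left(-294553\right) \left(- \frac{1}{33}\right) = \frac{294553}{33}$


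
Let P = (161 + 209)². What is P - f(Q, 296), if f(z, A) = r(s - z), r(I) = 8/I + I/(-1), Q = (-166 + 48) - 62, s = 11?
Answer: 26184373/191 ≈ 1.3709e+5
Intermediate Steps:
Q = -180 (Q = -118 - 62 = -180)
r(I) = -I + 8/I (r(I) = 8/I + I*(-1) = 8/I - I = -I + 8/I)
f(z, A) = -11 + z + 8/(11 - z) (f(z, A) = -(11 - z) + 8/(11 - z) = (-11 + z) + 8/(11 - z) = -11 + z + 8/(11 - z))
P = 136900 (P = 370² = 136900)
P - f(Q, 296) = 136900 - (-11 - 180 - 8/(-11 - 180)) = 136900 - (-11 - 180 - 8/(-191)) = 136900 - (-11 - 180 - 8*(-1/191)) = 136900 - (-11 - 180 + 8/191) = 136900 - 1*(-36473/191) = 136900 + 36473/191 = 26184373/191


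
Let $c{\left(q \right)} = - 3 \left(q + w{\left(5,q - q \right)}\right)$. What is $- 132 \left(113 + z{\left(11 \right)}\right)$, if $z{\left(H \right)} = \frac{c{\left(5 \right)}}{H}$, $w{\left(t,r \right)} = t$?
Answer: $-14556$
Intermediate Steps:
$c{\left(q \right)} = -15 - 3 q$ ($c{\left(q \right)} = - 3 \left(q + 5\right) = - 3 \left(5 + q\right) = -15 - 3 q$)
$z{\left(H \right)} = - \frac{30}{H}$ ($z{\left(H \right)} = \frac{-15 - 15}{H} = - \frac{30}{H}$)
$- 132 \left(113 + z{\left(11 \right)}\right) = - 132 \left(113 - \frac{30}{11}\right) = \left(-132\right) \frac{1213}{11} = -14556$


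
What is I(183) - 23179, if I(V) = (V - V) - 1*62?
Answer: -23241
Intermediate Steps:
I(V) = -62 (I(V) = 0 - 62 = -62)
I(183) - 23179 = -62 - 23179 = -23241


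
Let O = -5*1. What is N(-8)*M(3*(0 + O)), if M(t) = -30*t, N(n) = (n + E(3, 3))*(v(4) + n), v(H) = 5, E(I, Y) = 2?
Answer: 8100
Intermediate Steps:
O = -5
N(n) = (2 + n)*(5 + n) (N(n) = (n + 2)*(5 + n) = (2 + n)*(5 + n))
N(-8)*M(3*(0 + O)) = (10 + (-8)**2 + 7*(-8))*(-90*(0 - 5)) = (10 + 64 - 56)*(-90*(-5)) = 18*(-30*(-15)) = 18*450 = 8100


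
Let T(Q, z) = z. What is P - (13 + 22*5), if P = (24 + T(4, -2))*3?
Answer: -57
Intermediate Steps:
P = 66 (P = (24 - 2)*3 = 22*3 = 66)
P - (13 + 22*5) = 66 - (13 + 22*5) = 66 - (13 + 110) = 66 - 1*123 = 66 - 123 = -57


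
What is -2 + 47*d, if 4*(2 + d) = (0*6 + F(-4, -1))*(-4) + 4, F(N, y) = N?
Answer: 139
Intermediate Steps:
d = 3 (d = -2 + ((0*6 - 4)*(-4) + 4)/4 = -2 + ((0 - 4)*(-4) + 4)/4 = -2 + (-4*(-4) + 4)/4 = -2 + (16 + 4)/4 = -2 + (¼)*20 = -2 + 5 = 3)
-2 + 47*d = -2 + 47*3 = -2 + 141 = 139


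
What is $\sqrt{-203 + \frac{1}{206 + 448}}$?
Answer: $\frac{i \sqrt{86825694}}{654} \approx 14.248 i$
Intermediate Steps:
$\sqrt{-203 + \frac{1}{206 + 448}} = \sqrt{-203 + \frac{1}{654}} = \sqrt{- \frac{132761}{654}} = \frac{i \sqrt{86825694}}{654}$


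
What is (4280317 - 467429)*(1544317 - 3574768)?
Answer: -7741882252488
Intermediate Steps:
(4280317 - 467429)*(1544317 - 3574768) = 3812888*(-2030451) = -7741882252488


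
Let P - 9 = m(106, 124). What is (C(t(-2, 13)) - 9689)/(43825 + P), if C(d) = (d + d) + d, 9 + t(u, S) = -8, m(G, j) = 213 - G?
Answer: -9740/43941 ≈ -0.22166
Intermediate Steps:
t(u, S) = -17 (t(u, S) = -9 - 8 = -17)
C(d) = 3*d (C(d) = 2*d + d = 3*d)
P = 116 (P = 9 + (213 - 1*106) = 9 + (213 - 106) = 9 + 107 = 116)
(C(t(-2, 13)) - 9689)/(43825 + P) = (3*(-17) - 9689)/(43825 + 116) = (-51 - 9689)/43941 = -9740*1/43941 = -9740/43941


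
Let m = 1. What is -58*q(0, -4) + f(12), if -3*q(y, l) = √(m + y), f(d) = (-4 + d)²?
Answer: 250/3 ≈ 83.333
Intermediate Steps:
q(y, l) = -√(1 + y)/3
-58*q(0, -4) + f(12) = -(-58)*√(1 + 0)/3 + (-4 + 12)² = -(-58)*√1/3 + 8² = -(-58)/3 + 64 = -58*(-⅓) + 64 = 58/3 + 64 = 250/3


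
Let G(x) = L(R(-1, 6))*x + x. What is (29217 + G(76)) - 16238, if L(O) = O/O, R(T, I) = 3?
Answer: 13131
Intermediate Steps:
L(O) = 1
G(x) = 2*x (G(x) = 1*x + x = x + x = 2*x)
(29217 + G(76)) - 16238 = (29217 + 2*76) - 16238 = (29217 + 152) - 16238 = 29369 - 16238 = 13131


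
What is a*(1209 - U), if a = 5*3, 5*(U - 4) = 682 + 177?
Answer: 15498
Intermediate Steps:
U = 879/5 (U = 4 + (682 + 177)/5 = 4 + (⅕)*859 = 4 + 859/5 = 879/5 ≈ 175.80)
a = 15
a*(1209 - U) = 15*(1209 - 1*879/5) = 15*(1209 - 879/5) = 15*(5166/5) = 15498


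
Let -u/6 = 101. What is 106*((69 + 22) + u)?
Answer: -54590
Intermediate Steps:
u = -606 (u = -6*101 = -606)
106*((69 + 22) + u) = 106*((69 + 22) - 606) = 106*(91 - 606) = 106*(-515) = -54590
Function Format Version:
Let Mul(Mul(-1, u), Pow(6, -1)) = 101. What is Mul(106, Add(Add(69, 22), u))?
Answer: -54590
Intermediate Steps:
u = -606 (u = Mul(-6, 101) = -606)
Mul(106, Add(Add(69, 22), u)) = Mul(106, Add(Add(69, 22), -606)) = Mul(106, Add(91, -606)) = Mul(106, -515) = -54590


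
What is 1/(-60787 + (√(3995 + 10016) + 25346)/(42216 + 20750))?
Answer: -241001665825536/14649671249003284805 - 62966*√14011/14649671249003284805 ≈ -1.6451e-5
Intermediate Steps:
1/(-60787 + (√(3995 + 10016) + 25346)/(42216 + 20750)) = 1/(-60787 + (√14011 + 25346)/62966) = 1/(-60787 + (25346 + √14011)*(1/62966)) = 1/(-60787 + (667/1657 + √14011/62966)) = 1/(-100723392/1657 + √14011/62966)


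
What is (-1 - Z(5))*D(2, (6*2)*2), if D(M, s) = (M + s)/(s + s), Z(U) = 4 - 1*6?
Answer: 13/24 ≈ 0.54167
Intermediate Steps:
Z(U) = -2 (Z(U) = 4 - 6 = -2)
D(M, s) = (M + s)/(2*s) (D(M, s) = (M + s)/((2*s)) = (M + s)*(1/(2*s)) = (M + s)/(2*s))
(-1 - Z(5))*D(2, (6*2)*2) = (-1 - 1*(-2))*((2 + (6*2)*2)/(2*(((6*2)*2)))) = (-1 + 2)*((2 + 12*2)/(2*((12*2)))) = 1*((½)*(2 + 24)/24) = 1*((½)*(1/24)*26) = 1*(13/24) = 13/24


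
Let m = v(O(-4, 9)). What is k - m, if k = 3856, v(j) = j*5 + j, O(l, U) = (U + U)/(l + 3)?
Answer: 3964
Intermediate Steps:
O(l, U) = 2*U/(3 + l) (O(l, U) = (2*U)/(3 + l) = 2*U/(3 + l))
v(j) = 6*j (v(j) = 5*j + j = 6*j)
m = -108 (m = 6*(2*9/(3 - 4)) = 6*(2*9/(-1)) = 6*(2*9*(-1)) = 6*(-18) = -108)
k - m = 3856 - 1*(-108) = 3856 + 108 = 3964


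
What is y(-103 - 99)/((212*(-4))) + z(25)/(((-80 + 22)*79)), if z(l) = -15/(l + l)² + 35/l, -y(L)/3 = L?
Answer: -43404283/60711500 ≈ -0.71493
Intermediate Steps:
y(L) = -3*L
z(l) = 35/l - 15/(4*l²) (z(l) = -15*1/(4*l²) + 35/l = -15/(4*l²) + 35/l = 35/l - 15/(4*l²))
y(-103 - 99)/((212*(-4))) + z(25)/(((-80 + 22)*79)) = (-3*(-103 - 99))/((212*(-4))) + ((5/4)*(-3 + 28*25)/25²)/(((-80 + 22)*79)) = -3*(-202)/(-848) + ((5/4)*(1/625)*(-3 + 700))/((-58*79)) = 606*(-1/848) + ((5/4)*(1/625)*697)/(-4582) = -303/424 + (697/500)*(-1/4582) = -303/424 - 697/2291000 = -43404283/60711500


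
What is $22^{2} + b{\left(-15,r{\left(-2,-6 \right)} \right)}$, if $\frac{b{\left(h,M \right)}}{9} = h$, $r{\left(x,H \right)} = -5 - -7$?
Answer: $349$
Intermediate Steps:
$r{\left(x,H \right)} = 2$ ($r{\left(x,H \right)} = -5 + 7 = 2$)
$b{\left(h,M \right)} = 9 h$
$22^{2} + b{\left(-15,r{\left(-2,-6 \right)} \right)} = 22^{2} + 9 \left(-15\right) = 484 - 135 = 349$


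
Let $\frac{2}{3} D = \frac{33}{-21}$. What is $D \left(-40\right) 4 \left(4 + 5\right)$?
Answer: $\frac{23760}{7} \approx 3394.3$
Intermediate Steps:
$D = - \frac{33}{14}$ ($D = \frac{3 \frac{33}{-21}}{2} = \frac{3 \cdot 33 \left(- \frac{1}{21}\right)}{2} = \frac{3}{2} \left(- \frac{11}{7}\right) = - \frac{33}{14} \approx -2.3571$)
$D \left(-40\right) 4 \left(4 + 5\right) = \left(- \frac{33}{14}\right) \left(-40\right) 4 \left(4 + 5\right) = \frac{660 \cdot 4 \cdot 9}{7} = \frac{660}{7} \cdot 36 = \frac{23760}{7}$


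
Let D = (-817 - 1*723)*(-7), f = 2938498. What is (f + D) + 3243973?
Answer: 6193251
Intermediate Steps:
D = 10780 (D = (-817 - 723)*(-7) = -1540*(-7) = 10780)
(f + D) + 3243973 = (2938498 + 10780) + 3243973 = 2949278 + 3243973 = 6193251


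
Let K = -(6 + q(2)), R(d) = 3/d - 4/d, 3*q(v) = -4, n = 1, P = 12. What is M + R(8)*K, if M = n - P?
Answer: -125/12 ≈ -10.417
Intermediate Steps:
q(v) = -4/3 (q(v) = (⅓)*(-4) = -4/3)
R(d) = -1/d
M = -11 (M = 1 - 1*12 = 1 - 12 = -11)
K = -14/3 (K = -(6 - 4/3) = -1*14/3 = -14/3 ≈ -4.6667)
M + R(8)*K = -11 - 1/8*(-14/3) = -11 - 1*⅛*(-14/3) = -11 - ⅛*(-14/3) = -11 + 7/12 = -125/12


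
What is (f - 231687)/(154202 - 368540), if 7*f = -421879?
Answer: 1021844/750183 ≈ 1.3621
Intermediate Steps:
f = -421879/7 (f = (⅐)*(-421879) = -421879/7 ≈ -60268.)
(f - 231687)/(154202 - 368540) = (-421879/7 - 231687)/(154202 - 368540) = -2043688/7/(-214338) = -2043688/7*(-1/214338) = 1021844/750183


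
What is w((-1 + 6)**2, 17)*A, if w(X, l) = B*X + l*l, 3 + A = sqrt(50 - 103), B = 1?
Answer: -942 + 314*I*sqrt(53) ≈ -942.0 + 2286.0*I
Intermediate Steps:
A = -3 + I*sqrt(53) (A = -3 + sqrt(50 - 103) = -3 + sqrt(-53) = -3 + I*sqrt(53) ≈ -3.0 + 7.2801*I)
w(X, l) = X + l**2 (w(X, l) = 1*X + l*l = X + l**2)
w((-1 + 6)**2, 17)*A = ((-1 + 6)**2 + 17**2)*(-3 + I*sqrt(53)) = (5**2 + 289)*(-3 + I*sqrt(53)) = (25 + 289)*(-3 + I*sqrt(53)) = 314*(-3 + I*sqrt(53)) = -942 + 314*I*sqrt(53)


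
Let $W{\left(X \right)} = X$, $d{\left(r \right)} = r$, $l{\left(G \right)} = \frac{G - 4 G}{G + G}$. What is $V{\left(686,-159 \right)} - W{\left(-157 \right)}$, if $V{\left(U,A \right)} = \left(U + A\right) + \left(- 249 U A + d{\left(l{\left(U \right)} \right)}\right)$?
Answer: $\frac{54320217}{2} \approx 2.716 \cdot 10^{7}$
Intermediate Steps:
$l{\left(G \right)} = - \frac{3}{2}$ ($l{\left(G \right)} = \frac{\left(-3\right) G}{2 G} = - 3 G \frac{1}{2 G} = - \frac{3}{2}$)
$V{\left(U,A \right)} = - \frac{3}{2} + A + U - 249 A U$ ($V{\left(U,A \right)} = \left(U + A\right) + \left(- 249 U A - \frac{3}{2}\right) = \left(A + U\right) - \left(\frac{3}{2} + 249 A U\right) = - \frac{3}{2} + A + U - 249 A U$)
$V{\left(686,-159 \right)} - W{\left(-157 \right)} = \left(- \frac{3}{2} - 159 + 686 - \left(-39591\right) 686\right) - -157 = \left(- \frac{3}{2} - 159 + 686 + 27159426\right) + 157 = \frac{54319903}{2} + 157 = \frac{54320217}{2}$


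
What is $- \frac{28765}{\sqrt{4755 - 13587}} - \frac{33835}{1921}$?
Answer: $- \frac{33835}{1921} + \frac{28765 i \sqrt{138}}{1104} \approx -17.613 + 306.08 i$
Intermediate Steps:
$- \frac{28765}{\sqrt{4755 - 13587}} - \frac{33835}{1921} = - \frac{28765}{\sqrt{-8832}} - \frac{33835}{1921} = - \frac{28765}{8 i \sqrt{138}} - \frac{33835}{1921} = - 28765 \left(- \frac{i \sqrt{138}}{1104}\right) - \frac{33835}{1921} = \frac{28765 i \sqrt{138}}{1104} - \frac{33835}{1921} = - \frac{33835}{1921} + \frac{28765 i \sqrt{138}}{1104}$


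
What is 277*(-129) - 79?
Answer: -35812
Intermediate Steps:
277*(-129) - 79 = -35733 - 79 = -35812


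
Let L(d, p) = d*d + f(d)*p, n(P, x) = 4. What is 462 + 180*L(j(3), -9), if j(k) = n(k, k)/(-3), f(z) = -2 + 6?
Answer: -5698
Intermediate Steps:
f(z) = 4
j(k) = -4/3 (j(k) = 4/(-3) = 4*(-⅓) = -4/3)
L(d, p) = d² + 4*p (L(d, p) = d*d + 4*p = d² + 4*p)
462 + 180*L(j(3), -9) = 462 + 180*((-4/3)² + 4*(-9)) = 462 + 180*(16/9 - 36) = 462 + 180*(-308/9) = 462 - 6160 = -5698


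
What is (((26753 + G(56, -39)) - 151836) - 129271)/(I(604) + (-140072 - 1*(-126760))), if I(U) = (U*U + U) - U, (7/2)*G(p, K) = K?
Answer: -445139/615132 ≈ -0.72365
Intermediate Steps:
G(p, K) = 2*K/7
I(U) = U² (I(U) = (U² + U) - U = (U + U²) - U = U²)
(((26753 + G(56, -39)) - 151836) - 129271)/(I(604) + (-140072 - 1*(-126760))) = (((26753 + (2/7)*(-39)) - 151836) - 129271)/(604² + (-140072 - 1*(-126760))) = (((26753 - 78/7) - 151836) - 129271)/(364816 + (-140072 + 126760)) = ((187193/7 - 151836) - 129271)/(364816 - 13312) = (-875659/7 - 129271)/351504 = -1780556/7*1/351504 = -445139/615132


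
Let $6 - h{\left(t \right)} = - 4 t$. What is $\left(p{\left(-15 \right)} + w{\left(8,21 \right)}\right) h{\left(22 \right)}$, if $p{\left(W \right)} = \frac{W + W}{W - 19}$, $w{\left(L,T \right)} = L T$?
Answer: $\frac{269874}{17} \approx 15875.0$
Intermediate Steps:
$h{\left(t \right)} = 6 + 4 t$ ($h{\left(t \right)} = 6 - - 4 t = 6 + 4 t$)
$p{\left(W \right)} = \frac{2 W}{-19 + W}$
$\left(p{\left(-15 \right)} + w{\left(8,21 \right)}\right) h{\left(22 \right)} = \left(2 \left(-15\right) \frac{1}{-19 - 15} + 8 \cdot 21\right) \left(6 + 4 \cdot 22\right) = \left(2 \left(-15\right) \frac{1}{-34} + 168\right) \left(6 + 88\right) = \left(2 \left(-15\right) \left(- \frac{1}{34}\right) + 168\right) 94 = \left(\frac{15}{17} + 168\right) 94 = \frac{2871}{17} \cdot 94 = \frac{269874}{17}$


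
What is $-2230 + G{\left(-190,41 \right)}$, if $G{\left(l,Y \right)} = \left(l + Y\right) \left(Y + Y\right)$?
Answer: $-14448$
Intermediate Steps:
$G{\left(l,Y \right)} = 2 Y \left(Y + l\right)$ ($G{\left(l,Y \right)} = \left(Y + l\right) 2 Y = 2 Y \left(Y + l\right)$)
$-2230 + G{\left(-190,41 \right)} = -2230 + 2 \cdot 41 \left(41 - 190\right) = -2230 + 2 \cdot 41 \left(-149\right) = -2230 - 12218 = -14448$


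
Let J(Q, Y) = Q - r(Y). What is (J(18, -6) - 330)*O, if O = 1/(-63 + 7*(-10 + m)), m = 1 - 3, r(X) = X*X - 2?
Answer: 346/147 ≈ 2.3537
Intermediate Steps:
r(X) = -2 + X² (r(X) = X² - 2 = -2 + X²)
m = -2
J(Q, Y) = 2 + Q - Y² (J(Q, Y) = Q - (-2 + Y²) = Q + (2 - Y²) = 2 + Q - Y²)
O = -1/147 (O = 1/(-63 + 7*(-10 - 2)) = 1/(-63 + 7*(-12)) = 1/(-63 - 84) = 1/(-147) = -1/147 ≈ -0.0068027)
(J(18, -6) - 330)*O = ((2 + 18 - 1*(-6)²) - 330)*(-1/147) = ((2 + 18 - 1*36) - 330)*(-1/147) = ((2 + 18 - 36) - 330)*(-1/147) = (-16 - 330)*(-1/147) = -346*(-1/147) = 346/147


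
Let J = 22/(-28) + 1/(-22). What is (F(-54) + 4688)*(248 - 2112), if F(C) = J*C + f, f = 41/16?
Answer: -1359338077/154 ≈ -8.8269e+6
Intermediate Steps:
f = 41/16 (f = 41*(1/16) = 41/16 ≈ 2.5625)
J = -64/77 (J = 22*(-1/28) + 1*(-1/22) = -11/14 - 1/22 = -64/77 ≈ -0.83117)
F(C) = 41/16 - 64*C/77 (F(C) = -64*C/77 + 41/16 = 41/16 - 64*C/77)
(F(-54) + 4688)*(248 - 2112) = ((41/16 - 64/77*(-54)) + 4688)*(248 - 2112) = ((41/16 + 3456/77) + 4688)*(-1864) = (58453/1232 + 4688)*(-1864) = (5834069/1232)*(-1864) = -1359338077/154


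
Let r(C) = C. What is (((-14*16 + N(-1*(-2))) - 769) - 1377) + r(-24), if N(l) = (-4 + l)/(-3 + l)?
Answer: -2392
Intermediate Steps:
N(l) = (-4 + l)/(-3 + l)
(((-14*16 + N(-1*(-2))) - 769) - 1377) + r(-24) = (((-14*16 + (-4 - 1*(-2))/(-3 - 1*(-2))) - 769) - 1377) - 24 = (((-224 + (-4 + 2)/(-3 + 2)) - 769) - 1377) - 24 = (((-224 - 2/(-1)) - 769) - 1377) - 24 = (((-224 - 1*(-2)) - 769) - 1377) - 24 = (((-224 + 2) - 769) - 1377) - 24 = ((-222 - 769) - 1377) - 24 = (-991 - 1377) - 24 = -2368 - 24 = -2392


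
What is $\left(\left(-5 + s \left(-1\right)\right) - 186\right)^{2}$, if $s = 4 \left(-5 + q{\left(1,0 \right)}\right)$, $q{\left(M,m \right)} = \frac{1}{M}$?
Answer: $30625$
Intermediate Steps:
$s = -16$ ($s = 4 \left(-5 + 1^{-1}\right) = 4 \left(-5 + 1\right) = 4 \left(-4\right) = -16$)
$\left(\left(-5 + s \left(-1\right)\right) - 186\right)^{2} = \left(\left(-5 - -16\right) - 186\right)^{2} = \left(\left(-5 + 16\right) - 186\right)^{2} = \left(11 - 186\right)^{2} = \left(-175\right)^{2} = 30625$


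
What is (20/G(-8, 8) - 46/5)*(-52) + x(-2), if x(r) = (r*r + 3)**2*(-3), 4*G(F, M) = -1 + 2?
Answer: -19143/5 ≈ -3828.6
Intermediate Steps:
G(F, M) = 1/4 (G(F, M) = (-1 + 2)/4 = (1/4)*1 = 1/4)
x(r) = -3*(3 + r**2)**2 (x(r) = (r**2 + 3)**2*(-3) = (3 + r**2)**2*(-3) = -3*(3 + r**2)**2)
(20/G(-8, 8) - 46/5)*(-52) + x(-2) = (20/(1/4) - 46/5)*(-52) - 3*(3 + (-2)**2)**2 = (20*4 - 46*1/5)*(-52) - 3*(3 + 4)**2 = (80 - 46/5)*(-52) - 3*7**2 = (354/5)*(-52) - 3*49 = -18408/5 - 147 = -19143/5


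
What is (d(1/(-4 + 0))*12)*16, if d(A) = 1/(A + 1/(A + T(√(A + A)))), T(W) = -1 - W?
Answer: 768*(-2*√2 + 5*I)/(-21*I + 2*√2) ≈ -193.28 - 77.407*I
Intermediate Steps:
d(A) = 1/(A + 1/(-1 + A - √2*√A)) (d(A) = 1/(A + 1/(A + (-1 - √(A + A)))) = 1/(A + 1/(A + (-1 - √(2*A)))) = 1/(A + 1/(A + (-1 - √2*√A))) = 1/(A + 1/(-1 + A - √2*√A)))
(d(1/(-4 + 0))*12)*16 = (((-1 + 1/(-4 + 0) - √2*√(1/(-4 + 0)))/(1 + (1/(-4 + 0))² - 1/(-4 + 0) - √2*(1/(-4 + 0))^(3/2)))*12)*16 = (((-1 + 1/(-4) - √2*√(1/(-4)))/(1 + (1/(-4))² - 1/(-4) - √2*(1/(-4))^(3/2)))*12)*16 = (((-1 - ¼ - √2*√(-¼))/(1 + (-¼)² - 1*(-¼) - √2*(-¼)^(3/2)))*12)*16 = (((-1 - ¼ - √2*I/2)/(1 + 1/16 + ¼ - √2*(-I/8)))*12)*16 = (((-1 - ¼ - I*√2/2)/(1 + 1/16 + ¼ + I*√2/8))*12)*16 = (((-5/4 - I*√2/2)/(21/16 + I*√2/8))*12)*16 = (12*(-5/4 - I*√2/2)/(21/16 + I*√2/8))*16 = 192*(-5/4 - I*√2/2)/(21/16 + I*√2/8)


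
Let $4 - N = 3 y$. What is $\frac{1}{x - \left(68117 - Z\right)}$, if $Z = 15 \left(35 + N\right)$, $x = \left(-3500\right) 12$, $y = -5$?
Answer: $- \frac{1}{109307} \approx -9.1485 \cdot 10^{-6}$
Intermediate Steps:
$N = 19$ ($N = 4 - 3 \left(-5\right) = 4 - -15 = 4 + 15 = 19$)
$x = -42000$
$Z = 810$ ($Z = 15 \left(35 + 19\right) = 15 \cdot 54 = 810$)
$\frac{1}{x - \left(68117 - Z\right)} = \frac{1}{-42000 - \left(68117 - 810\right)} = \frac{1}{-42000 - 67307} = \frac{1}{-109307} = - \frac{1}{109307}$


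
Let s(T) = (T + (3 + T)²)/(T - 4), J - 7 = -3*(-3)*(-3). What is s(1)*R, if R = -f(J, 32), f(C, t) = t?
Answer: 544/3 ≈ 181.33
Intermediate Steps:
J = -20 (J = 7 - 3*(-3)*(-3) = 7 + 9*(-3) = 7 - 27 = -20)
R = -32 (R = -1*32 = -32)
s(T) = (T + (3 + T)²)/(-4 + T)
s(1)*R = ((1 + (3 + 1)²)/(-4 + 1))*(-32) = ((1 + 4²)/(-3))*(-32) = -(1 + 16)/3*(-32) = -⅓*17*(-32) = -17/3*(-32) = 544/3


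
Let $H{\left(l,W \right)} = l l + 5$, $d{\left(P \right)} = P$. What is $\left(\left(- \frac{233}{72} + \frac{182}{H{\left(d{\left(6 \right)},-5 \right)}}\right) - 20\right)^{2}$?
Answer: $\frac{3079029121}{8714304} \approx 353.33$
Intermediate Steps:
$H{\left(l,W \right)} = 5 + l^{2}$ ($H{\left(l,W \right)} = l^{2} + 5 = 5 + l^{2}$)
$\left(\left(- \frac{233}{72} + \frac{182}{H{\left(d{\left(6 \right)},-5 \right)}}\right) - 20\right)^{2} = \left(\left(- \frac{233}{72} + \frac{182}{5 + 6^{2}}\right) - 20\right)^{2} = \left(\left(\left(-233\right) \frac{1}{72} + \frac{182}{5 + 36}\right) - 20\right)^{2} = \left(\left(- \frac{233}{72} + \frac{182}{41}\right) - 20\right)^{2} = \left(\frac{3551}{2952} - 20\right)^{2} = \left(- \frac{55489}{2952}\right)^{2} = \frac{3079029121}{8714304}$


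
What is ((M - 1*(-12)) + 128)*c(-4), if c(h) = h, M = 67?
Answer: -828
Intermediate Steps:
((M - 1*(-12)) + 128)*c(-4) = ((67 - 1*(-12)) + 128)*(-4) = ((67 + 12) + 128)*(-4) = (79 + 128)*(-4) = 207*(-4) = -828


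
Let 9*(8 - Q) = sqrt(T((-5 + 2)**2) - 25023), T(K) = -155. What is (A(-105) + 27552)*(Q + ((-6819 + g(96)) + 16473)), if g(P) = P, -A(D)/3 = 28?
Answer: 268032744 - 3052*I*sqrt(25178) ≈ 2.6803e+8 - 4.8428e+5*I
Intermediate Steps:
A(D) = -84 (A(D) = -3*28 = -84)
Q = 8 - I*sqrt(25178)/9 (Q = 8 - sqrt(-155 - 25023)/9 = 8 - I*sqrt(25178)/9 ≈ 8.0 - 17.631*I)
(A(-105) + 27552)*(Q + ((-6819 + g(96)) + 16473)) = (-84 + 27552)*((8 - I*sqrt(25178)/9) + ((-6819 + 96) + 16473)) = 27468*((8 - I*sqrt(25178)/9) + (-6723 + 16473)) = 27468*((8 - I*sqrt(25178)/9) + 9750) = 27468*(9758 - I*sqrt(25178)/9) = 268032744 - 3052*I*sqrt(25178)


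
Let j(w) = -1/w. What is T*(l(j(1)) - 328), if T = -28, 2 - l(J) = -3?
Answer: 9044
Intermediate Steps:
l(J) = 5 (l(J) = 2 - 1*(-3) = 2 + 3 = 5)
T*(l(j(1)) - 328) = -28*(5 - 328) = -28*(-323) = 9044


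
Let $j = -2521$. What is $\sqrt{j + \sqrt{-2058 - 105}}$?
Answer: $\sqrt{-2521 + i \sqrt{2163}} \approx 0.4631 + 50.212 i$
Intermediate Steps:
$\sqrt{j + \sqrt{-2058 - 105}} = \sqrt{-2521 + \sqrt{-2058 - 105}} = \sqrt{-2521 + \sqrt{-2163}} = \sqrt{-2521 + i \sqrt{2163}}$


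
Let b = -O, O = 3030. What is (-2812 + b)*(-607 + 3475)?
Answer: -16754856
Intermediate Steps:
b = -3030 (b = -1*3030 = -3030)
(-2812 + b)*(-607 + 3475) = (-2812 - 3030)*(-607 + 3475) = -5842*2868 = -16754856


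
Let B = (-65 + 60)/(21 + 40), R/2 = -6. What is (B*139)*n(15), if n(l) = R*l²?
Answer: 1876500/61 ≈ 30762.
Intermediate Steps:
R = -12 (R = 2*(-6) = -12)
B = -5/61 ≈ -0.081967
n(l) = -12*l²
(B*139)*n(15) = (-5/61*139)*(-12*15²) = -(-8340)*225/61 = -695/61*(-2700) = 1876500/61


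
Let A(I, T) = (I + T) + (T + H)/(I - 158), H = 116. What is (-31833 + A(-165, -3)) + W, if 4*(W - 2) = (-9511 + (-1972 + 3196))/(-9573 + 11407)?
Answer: -75826032141/2369528 ≈ -32000.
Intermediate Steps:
W = 6385/7336 (W = 2 + ((-9511 + (-1972 + 3196))/(-9573 + 11407))/4 = 2 + ((-9511 + 1224)/1834)/4 = 2 + (-8287*1/1834)/4 = 2 + (¼)*(-8287/1834) = 2 - 8287/7336 = 6385/7336 ≈ 0.87037)
A(I, T) = I + T + (116 + T)/(-158 + I) (A(I, T) = (I + T) + (T + 116)/(I - 158) = (I + T) + (116 + T)/(-158 + I) = I + T + (116 + T)/(-158 + I))
(-31833 + A(-165, -3)) + W = (-31833 + (116 + (-165)² - 158*(-165) - 157*(-3) - 165*(-3))/(-158 - 165)) + 6385/7336 = (-31833 + (116 + 27225 + 26070 + 471 + 495)/(-323)) + 6385/7336 = (-31833 - 1/323*54377) + 6385/7336 = (-31833 - 54377/323) + 6385/7336 = -10336436/323 + 6385/7336 = -75826032141/2369528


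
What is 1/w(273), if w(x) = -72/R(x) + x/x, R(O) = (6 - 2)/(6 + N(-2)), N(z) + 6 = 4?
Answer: -1/71 ≈ -0.014085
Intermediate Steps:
N(z) = -2 (N(z) = -6 + 4 = -2)
R(O) = 1 (R(O) = (6 - 2)/(6 - 2) = 4/4 = 4*(¼) = 1)
w(x) = -71 (w(x) = -72/1 + x/x = -72*1 + 1 = -72 + 1 = -71)
1/w(273) = 1/(-71) = -1/71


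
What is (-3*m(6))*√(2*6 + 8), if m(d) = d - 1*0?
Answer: -36*√5 ≈ -80.498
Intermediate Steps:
m(d) = d (m(d) = d + 0 = d)
(-3*m(6))*√(2*6 + 8) = (-3*6)*√(2*6 + 8) = -18*√(12 + 8) = -36*√5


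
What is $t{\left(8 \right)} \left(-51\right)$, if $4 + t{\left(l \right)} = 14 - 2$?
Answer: $-408$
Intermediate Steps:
$t{\left(l \right)} = 8$ ($t{\left(l \right)} = -4 + \left(14 - 2\right) = -4 + 12 = 8$)
$t{\left(8 \right)} \left(-51\right) = 8 \left(-51\right) = -408$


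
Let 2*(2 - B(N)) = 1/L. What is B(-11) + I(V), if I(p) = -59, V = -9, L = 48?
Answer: -5473/96 ≈ -57.010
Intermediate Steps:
B(N) = 191/96 (B(N) = 2 - ½/48 = 2 - ½*1/48 = 2 - 1/96 = 191/96)
B(-11) + I(V) = 191/96 - 59 = -5473/96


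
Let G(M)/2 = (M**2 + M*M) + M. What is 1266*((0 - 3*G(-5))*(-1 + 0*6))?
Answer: 341820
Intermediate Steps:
G(M) = 2*M + 4*M**2 (G(M) = 2*((M**2 + M*M) + M) = 2*((M**2 + M**2) + M) = 2*(2*M**2 + M) = 2*(M + 2*M**2) = 2*M + 4*M**2)
1266*((0 - 3*G(-5))*(-1 + 0*6)) = 1266*((0 - 6*(-5)*(1 + 2*(-5)))*(-1 + 0*6)) = 1266*((0 - 6*(-5)*(1 - 10))*(-1 + 0)) = 1266*((0 - 6*(-5)*(-9))*(-1)) = 1266*((0 - 3*90)*(-1)) = 1266*((0 - 270)*(-1)) = 1266*(-270*(-1)) = 1266*270 = 341820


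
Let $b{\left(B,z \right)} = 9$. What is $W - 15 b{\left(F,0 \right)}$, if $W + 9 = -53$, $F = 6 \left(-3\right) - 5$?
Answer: $-197$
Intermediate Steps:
$F = -23$ ($F = -18 - 5 = -23$)
$W = -62$ ($W = -9 - 53 = -62$)
$W - 15 b{\left(F,0 \right)} = -62 - 135 = -197$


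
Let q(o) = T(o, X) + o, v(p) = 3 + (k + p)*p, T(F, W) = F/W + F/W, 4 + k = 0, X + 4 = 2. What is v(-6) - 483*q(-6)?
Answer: 63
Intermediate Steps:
X = -2 (X = -4 + 2 = -2)
k = -4 (k = -4 + 0 = -4)
T(F, W) = 2*F/W
v(p) = 3 + p*(-4 + p) (v(p) = 3 + (-4 + p)*p = 3 + p*(-4 + p))
q(o) = 0 (q(o) = 2*o/(-2) + o = 2*o*(-½) + o = -o + o = 0)
v(-6) - 483*q(-6) = (3 + (-6)² - 4*(-6)) - 483*0 = (3 + 36 + 24) + 0 = 63 + 0 = 63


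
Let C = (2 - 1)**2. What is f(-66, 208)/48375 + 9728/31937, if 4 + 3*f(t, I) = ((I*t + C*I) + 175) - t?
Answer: 987556829/4634857125 ≈ 0.21307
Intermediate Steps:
C = 1 (C = 1**2 = 1)
f(t, I) = 57 - t/3 + I/3 + I*t/3 (f(t, I) = -4/3 + (((I*t + 1*I) + 175) - t)/3 = -4/3 + (((I*t + I) + 175) - t)/3 = -4/3 + (((I + I*t) + 175) - t)/3 = -4/3 + ((175 + I + I*t) - t)/3 = -4/3 + (175 + I - t + I*t)/3 = -4/3 + (175/3 - t/3 + I/3 + I*t/3) = 57 - t/3 + I/3 + I*t/3)
f(-66, 208)/48375 + 9728/31937 = (57 - 1/3*(-66) + (1/3)*208 + (1/3)*208*(-66))/48375 + 9728/31937 = (57 + 22 + 208/3 - 4576)*(1/48375) + 9728*(1/31937) = -13283/3*1/48375 + 9728/31937 = -13283/145125 + 9728/31937 = 987556829/4634857125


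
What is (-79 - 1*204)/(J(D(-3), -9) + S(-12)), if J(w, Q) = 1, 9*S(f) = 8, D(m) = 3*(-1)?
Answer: -2547/17 ≈ -149.82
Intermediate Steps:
D(m) = -3
S(f) = 8/9 (S(f) = (⅑)*8 = 8/9)
(-79 - 1*204)/(J(D(-3), -9) + S(-12)) = (-79 - 1*204)/(1 + 8/9) = (-79 - 204)/(17/9) = -283*9/17 = -2547/17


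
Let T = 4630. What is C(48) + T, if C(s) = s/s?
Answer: 4631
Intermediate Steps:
C(s) = 1
C(48) + T = 1 + 4630 = 4631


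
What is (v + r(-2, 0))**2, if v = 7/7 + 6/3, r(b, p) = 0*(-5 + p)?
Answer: 9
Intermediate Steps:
r(b, p) = 0
v = 3 (v = 7*(1/7) + 6*(1/3) = 1 + 2 = 3)
(v + r(-2, 0))**2 = (3 + 0)**2 = 3**2 = 9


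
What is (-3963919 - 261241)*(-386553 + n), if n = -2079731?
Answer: 10420444505440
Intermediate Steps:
(-3963919 - 261241)*(-386553 + n) = (-3963919 - 261241)*(-386553 - 2079731) = -4225160*(-2466284) = 10420444505440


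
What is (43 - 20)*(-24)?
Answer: -552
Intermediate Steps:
(43 - 20)*(-24) = 23*(-24) = -552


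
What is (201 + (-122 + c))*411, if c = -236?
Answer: -64527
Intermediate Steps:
(201 + (-122 + c))*411 = (201 + (-122 - 236))*411 = (201 - 358)*411 = -157*411 = -64527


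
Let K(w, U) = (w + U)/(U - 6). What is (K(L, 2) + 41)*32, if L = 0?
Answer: 1296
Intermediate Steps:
K(w, U) = (U + w)/(-6 + U)
(K(L, 2) + 41)*32 = ((2 + 0)/(-6 + 2) + 41)*32 = (2/(-4) + 41)*32 = (-¼*2 + 41)*32 = (-½ + 41)*32 = (81/2)*32 = 1296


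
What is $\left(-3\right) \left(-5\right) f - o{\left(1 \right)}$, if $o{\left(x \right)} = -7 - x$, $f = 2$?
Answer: $38$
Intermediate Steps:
$\left(-3\right) \left(-5\right) f - o{\left(1 \right)} = \left(-3\right) \left(-5\right) 2 - \left(-7 - 1\right) = 15 \cdot 2 - \left(-7 - 1\right) = 30 - -8 = 30 + 8 = 38$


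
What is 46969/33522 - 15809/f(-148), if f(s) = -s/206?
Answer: -368792581/16761 ≈ -22003.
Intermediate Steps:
f(s) = -s/206 (f(s) = -s*(1/206) = -s/206)
46969/33522 - 15809/f(-148) = 46969/33522 - 15809/((-1/206*(-148))) = 46969*(1/33522) - 15809/74/103 = 46969/33522 - 15809*103/74 = 46969/33522 - 1628327/74 = -368792581/16761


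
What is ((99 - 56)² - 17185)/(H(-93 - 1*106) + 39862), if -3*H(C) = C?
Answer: -46008/119785 ≈ -0.38409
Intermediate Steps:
H(C) = -C/3
((99 - 56)² - 17185)/(H(-93 - 1*106) + 39862) = ((99 - 56)² - 17185)/(-(-93 - 1*106)/3 + 39862) = (43² - 17185)/(-(-93 - 106)/3 + 39862) = (1849 - 17185)/(-⅓*(-199) + 39862) = -15336/(199/3 + 39862) = -15336/119785/3 = -15336*3/119785 = -46008/119785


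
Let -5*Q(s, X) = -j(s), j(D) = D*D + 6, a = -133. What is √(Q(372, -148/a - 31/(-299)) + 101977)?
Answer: √129655 ≈ 360.08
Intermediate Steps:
j(D) = 6 + D² (j(D) = D² + 6 = 6 + D²)
Q(s, X) = 6/5 + s²/5 (Q(s, X) = -(-1)*(6 + s²)/5 = -(-6 - s²)/5 = 6/5 + s²/5)
√(Q(372, -148/a - 31/(-299)) + 101977) = √((6/5 + (⅕)*372²) + 101977) = √((6/5 + (⅕)*138384) + 101977) = √((6/5 + 138384/5) + 101977) = √(27678 + 101977) = √129655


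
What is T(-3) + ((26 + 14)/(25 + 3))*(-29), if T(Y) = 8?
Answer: -234/7 ≈ -33.429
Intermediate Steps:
T(-3) + ((26 + 14)/(25 + 3))*(-29) = 8 + ((26 + 14)/(25 + 3))*(-29) = 8 + (40/28)*(-29) = 8 + (40*(1/28))*(-29) = 8 + (10/7)*(-29) = 8 - 290/7 = -234/7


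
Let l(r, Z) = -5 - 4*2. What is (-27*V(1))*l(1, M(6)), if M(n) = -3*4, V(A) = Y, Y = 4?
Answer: 1404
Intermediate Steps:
V(A) = 4
M(n) = -12
l(r, Z) = -13 (l(r, Z) = -5 - 8 = -13)
(-27*V(1))*l(1, M(6)) = -27*4*(-13) = -108*(-13) = 1404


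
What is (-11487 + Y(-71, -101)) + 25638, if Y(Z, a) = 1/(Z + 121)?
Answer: 707551/50 ≈ 14151.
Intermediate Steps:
Y(Z, a) = 1/(121 + Z)
(-11487 + Y(-71, -101)) + 25638 = (-11487 + 1/(121 - 71)) + 25638 = (-11487 + 1/50) + 25638 = -574349/50 + 25638 = 707551/50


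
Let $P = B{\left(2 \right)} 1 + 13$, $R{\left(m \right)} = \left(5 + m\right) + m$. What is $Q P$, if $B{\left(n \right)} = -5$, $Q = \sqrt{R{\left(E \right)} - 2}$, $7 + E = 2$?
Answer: $8 i \sqrt{7} \approx 21.166 i$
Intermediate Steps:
$E = -5$ ($E = -7 + 2 = -5$)
$R{\left(m \right)} = 5 + 2 m$
$Q = i \sqrt{7}$ ($Q = \sqrt{\left(5 + 2 \left(-5\right)\right) - 2} = \sqrt{\left(5 - 10\right) - 2} = \sqrt{-5 - 2} = \sqrt{-7} = i \sqrt{7} \approx 2.6458 i$)
$P = 8$ ($P = \left(-5\right) 1 + 13 = -5 + 13 = 8$)
$Q P = i \sqrt{7} \cdot 8 = 8 i \sqrt{7}$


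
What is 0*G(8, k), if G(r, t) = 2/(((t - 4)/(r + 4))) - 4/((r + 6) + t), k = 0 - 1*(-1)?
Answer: 0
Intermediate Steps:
k = 1 (k = 0 + 1 = 1)
G(r, t) = -4/(6 + r + t) + 2*(4 + r)/(-4 + t) (G(r, t) = 2/(((-4 + t)/(4 + r))) - 4/((6 + r) + t) = 2/(((-4 + t)/(4 + r))) - 4/(6 + r + t) = 2*((4 + r)/(-4 + t)) - 4/(6 + r + t) = 2*(4 + r)/(-4 + t) - 4/(6 + r + t) = -4/(6 + r + t) + 2*(4 + r)/(-4 + t))
0*G(8, k) = 0*(2*(32 + 8² + 2*1 + 10*8 + 8*1)/(-24 + 1² - 4*8 + 2*1 + 8*1)) = 0*(2*(32 + 64 + 2 + 80 + 8)/(-24 + 1 - 32 + 2 + 8)) = 0*(2*186/(-45)) = 0*(2*(-1/45)*186) = 0*(-124/15) = 0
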